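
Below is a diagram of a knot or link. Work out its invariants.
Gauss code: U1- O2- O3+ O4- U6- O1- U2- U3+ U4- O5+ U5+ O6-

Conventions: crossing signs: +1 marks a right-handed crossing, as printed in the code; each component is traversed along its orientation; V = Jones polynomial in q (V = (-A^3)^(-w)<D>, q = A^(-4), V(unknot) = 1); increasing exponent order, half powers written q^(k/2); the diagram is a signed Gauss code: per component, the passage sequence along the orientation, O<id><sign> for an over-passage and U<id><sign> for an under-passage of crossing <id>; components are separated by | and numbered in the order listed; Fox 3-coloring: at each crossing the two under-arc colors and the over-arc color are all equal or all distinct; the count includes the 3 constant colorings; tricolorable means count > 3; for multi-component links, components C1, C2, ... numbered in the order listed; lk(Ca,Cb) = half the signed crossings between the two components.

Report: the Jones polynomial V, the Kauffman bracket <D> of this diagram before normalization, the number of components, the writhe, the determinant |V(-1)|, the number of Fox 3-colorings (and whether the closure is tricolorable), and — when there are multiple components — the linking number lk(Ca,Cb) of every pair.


V(q) = -q^-4 + q^-3 + q^-1
bracket: A^-2 + A^6 - A^10, w = -2
1 component, writhe -2, over 6 crossings
det 3, colorings 9 of 3^6 — tricolorable
observation: |V(-1)| = 3: so tricolorable, since 3 divides 3


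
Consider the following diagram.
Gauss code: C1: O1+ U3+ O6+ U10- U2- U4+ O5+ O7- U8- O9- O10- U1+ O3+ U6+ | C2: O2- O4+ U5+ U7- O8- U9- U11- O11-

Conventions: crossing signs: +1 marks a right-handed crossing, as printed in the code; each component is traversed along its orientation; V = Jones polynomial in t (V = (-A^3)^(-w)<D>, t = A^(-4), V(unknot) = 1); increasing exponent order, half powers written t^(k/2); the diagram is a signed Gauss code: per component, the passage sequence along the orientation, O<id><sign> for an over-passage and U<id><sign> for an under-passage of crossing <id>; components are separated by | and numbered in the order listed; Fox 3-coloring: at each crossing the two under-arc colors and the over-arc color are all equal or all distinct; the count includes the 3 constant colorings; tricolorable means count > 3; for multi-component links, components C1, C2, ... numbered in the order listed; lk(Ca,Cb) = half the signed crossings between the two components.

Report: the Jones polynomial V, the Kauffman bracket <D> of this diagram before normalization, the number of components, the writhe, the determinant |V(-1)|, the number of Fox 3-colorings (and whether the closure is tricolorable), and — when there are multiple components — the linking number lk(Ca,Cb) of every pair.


V(t) = -t^(-3/2) - 2t^(1/2) + t^(3/2) - t^(5/2) + t^(7/2)
bracket: -A^-17 + A^-13 - A^-9 + 2A^-5 + A^3, w = -1
2 components, writhe -1, over 11 crossings
lk(C1,C2) = -1
det 6, colorings 9 of 3^11 — tricolorable
observation: the span of V is 5, within the link bound 11 + 2 - 1


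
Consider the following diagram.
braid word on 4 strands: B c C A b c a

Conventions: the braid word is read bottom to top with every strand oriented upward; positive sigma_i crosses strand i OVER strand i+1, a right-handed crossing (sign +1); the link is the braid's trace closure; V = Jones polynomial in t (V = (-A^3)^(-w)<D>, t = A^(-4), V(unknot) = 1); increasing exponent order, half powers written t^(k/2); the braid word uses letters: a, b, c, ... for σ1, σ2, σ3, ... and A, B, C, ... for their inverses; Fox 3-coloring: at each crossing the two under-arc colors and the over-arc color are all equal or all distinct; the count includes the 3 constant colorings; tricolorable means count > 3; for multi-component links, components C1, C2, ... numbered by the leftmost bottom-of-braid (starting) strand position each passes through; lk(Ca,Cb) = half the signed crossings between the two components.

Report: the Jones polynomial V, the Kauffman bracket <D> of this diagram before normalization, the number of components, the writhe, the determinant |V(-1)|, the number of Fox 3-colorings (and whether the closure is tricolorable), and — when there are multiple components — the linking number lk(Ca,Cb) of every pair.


V = 1
<D> = -A^3 (w = +1)
1 component over 7 crossings, w = +1
3 Fox colorings among 3^7, |V(-1)| = 1: not tricolorable
why: w = +1 (over 7 crossings) is diagram-only; (-A^3)^(-1) removes it from V


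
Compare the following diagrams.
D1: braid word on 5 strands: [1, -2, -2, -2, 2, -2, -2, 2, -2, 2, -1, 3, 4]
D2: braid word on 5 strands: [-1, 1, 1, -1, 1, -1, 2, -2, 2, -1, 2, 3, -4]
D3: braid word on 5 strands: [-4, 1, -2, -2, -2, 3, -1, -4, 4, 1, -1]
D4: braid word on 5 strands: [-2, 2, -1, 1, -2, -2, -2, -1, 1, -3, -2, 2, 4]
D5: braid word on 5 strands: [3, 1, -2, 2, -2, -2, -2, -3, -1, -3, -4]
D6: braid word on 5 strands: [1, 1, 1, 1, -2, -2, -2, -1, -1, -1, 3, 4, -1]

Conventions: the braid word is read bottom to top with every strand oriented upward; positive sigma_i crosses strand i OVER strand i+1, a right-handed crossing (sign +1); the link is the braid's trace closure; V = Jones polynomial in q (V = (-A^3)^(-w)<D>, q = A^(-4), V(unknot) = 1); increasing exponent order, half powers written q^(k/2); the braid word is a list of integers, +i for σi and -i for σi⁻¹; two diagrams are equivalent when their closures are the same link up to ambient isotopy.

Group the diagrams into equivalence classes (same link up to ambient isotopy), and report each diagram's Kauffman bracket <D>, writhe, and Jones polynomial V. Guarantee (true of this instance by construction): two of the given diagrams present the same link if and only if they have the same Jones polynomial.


equivalence classes: {D1, D3, D4, D5, D6} | {D2}
D1 (bracket A^-1 + A^3 + A^7 - A^15; 13 crossings at w = -1): V = q^(-9/2) - q^(-5/2) - q^(-3/2) - q^(-1/2)
V(D2) = -q^(1/2) - q^(5/2)  [13 crossings, <D> = A^-7 + A, w = +1]
V(D3) = q^(-9/2) - q^(-5/2) - q^(-3/2) - q^(-1/2)  [11 crossings, <D> = A^-7 + A^-3 + A - A^9, w = -3]
V(D4) = q^(-9/2) - q^(-5/2) - q^(-3/2) - q^(-1/2)  (w -3, c 13, <D> = A^-7 + A^-3 + A - A^9)
V(D5) = q^(-9/2) - q^(-5/2) - q^(-3/2) - q^(-1/2)  (w -5, c 11, <D> = A^-13 + A^-9 + A^-5 - A^3)
V(D6) = q^(-9/2) - q^(-5/2) - q^(-3/2) - q^(-1/2)  (w -1, c 13, <D> = A^-1 + A^3 + A^7 - A^15)
observation: 2 classes among 6 diagrams; unequal V(q) rules out equality


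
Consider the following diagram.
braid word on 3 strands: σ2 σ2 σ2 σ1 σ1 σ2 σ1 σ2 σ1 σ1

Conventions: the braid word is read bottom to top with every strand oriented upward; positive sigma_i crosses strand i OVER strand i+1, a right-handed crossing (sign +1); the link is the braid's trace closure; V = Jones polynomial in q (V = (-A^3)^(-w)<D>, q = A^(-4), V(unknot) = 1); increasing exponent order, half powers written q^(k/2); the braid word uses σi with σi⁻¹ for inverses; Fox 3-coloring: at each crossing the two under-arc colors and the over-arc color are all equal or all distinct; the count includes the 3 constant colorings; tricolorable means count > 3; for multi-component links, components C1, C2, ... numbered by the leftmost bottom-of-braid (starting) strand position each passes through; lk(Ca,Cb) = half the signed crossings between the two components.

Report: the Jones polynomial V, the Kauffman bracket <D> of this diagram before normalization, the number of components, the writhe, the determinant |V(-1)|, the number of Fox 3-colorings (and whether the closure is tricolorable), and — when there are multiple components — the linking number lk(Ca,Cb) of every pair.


V(q) = q^4 + q^6 - q^8 + q^9 - q^10 + q^11 - q^12
bracket: -A^-18 + A^-14 - A^-10 + A^-6 - A^-2 + A^6 + A^14, w = +10
1 component, writhe +10, over 10 crossings
det 3, colorings 9 of 3^10 — tricolorable
observation: w = +10 shifts under R1 moves; the (-A^3)^(-10) factor cancels that in V


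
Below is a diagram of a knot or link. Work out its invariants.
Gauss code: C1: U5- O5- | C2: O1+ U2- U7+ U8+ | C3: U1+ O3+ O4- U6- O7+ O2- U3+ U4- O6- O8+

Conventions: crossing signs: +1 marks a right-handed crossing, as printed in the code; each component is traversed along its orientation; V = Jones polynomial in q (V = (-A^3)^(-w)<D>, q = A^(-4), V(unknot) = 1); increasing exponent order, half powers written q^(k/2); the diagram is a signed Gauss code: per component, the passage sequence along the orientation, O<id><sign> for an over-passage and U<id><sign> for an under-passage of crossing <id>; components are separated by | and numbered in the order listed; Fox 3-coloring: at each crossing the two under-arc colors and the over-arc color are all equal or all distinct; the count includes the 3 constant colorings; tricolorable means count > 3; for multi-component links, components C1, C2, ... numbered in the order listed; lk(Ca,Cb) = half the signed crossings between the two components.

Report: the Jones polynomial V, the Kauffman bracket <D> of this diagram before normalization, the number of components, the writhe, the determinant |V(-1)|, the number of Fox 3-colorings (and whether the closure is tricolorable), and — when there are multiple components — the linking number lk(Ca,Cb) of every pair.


V = 1 + q + q^2 + q^3
<D> = A^-12 + A^-8 + A^-4 + 1 (w = 0)
3 components over 8 crossings, w = 0
lk(C1,C2): 0
lk(C1,C3) = 0
linking number lk(C2,C3) = +1
9 Fox colorings among 3^8, |V(-1)| = 0: tricolorable
why: the span of V is 3, within the link bound 8 + 3 - 1


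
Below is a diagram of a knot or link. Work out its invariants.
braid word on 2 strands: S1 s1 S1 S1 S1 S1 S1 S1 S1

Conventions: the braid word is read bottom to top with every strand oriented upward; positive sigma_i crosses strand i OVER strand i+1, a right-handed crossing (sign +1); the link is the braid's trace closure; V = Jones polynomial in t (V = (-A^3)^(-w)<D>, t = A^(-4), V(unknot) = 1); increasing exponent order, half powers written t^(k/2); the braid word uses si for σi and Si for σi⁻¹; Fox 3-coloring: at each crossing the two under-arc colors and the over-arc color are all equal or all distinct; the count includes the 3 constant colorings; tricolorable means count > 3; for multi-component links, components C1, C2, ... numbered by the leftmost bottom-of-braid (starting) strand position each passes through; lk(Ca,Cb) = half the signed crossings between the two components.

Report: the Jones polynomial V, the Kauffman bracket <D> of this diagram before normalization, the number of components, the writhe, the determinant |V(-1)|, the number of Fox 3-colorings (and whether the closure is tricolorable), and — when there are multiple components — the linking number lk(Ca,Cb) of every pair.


V(t) = -t^-10 + t^-9 - t^-8 + t^-7 - t^-6 + t^-5 + t^-3
bracket: -A^-9 - A^-1 + A^3 - A^7 + A^11 - A^15 + A^19, w = -7
1 component, writhe -7, over 9 crossings
det 7, colorings 3 of 3^9 — not tricolorable
observation: w = -7 (over 9 crossings) is diagram-only; (-A^3)^(7) removes it from V


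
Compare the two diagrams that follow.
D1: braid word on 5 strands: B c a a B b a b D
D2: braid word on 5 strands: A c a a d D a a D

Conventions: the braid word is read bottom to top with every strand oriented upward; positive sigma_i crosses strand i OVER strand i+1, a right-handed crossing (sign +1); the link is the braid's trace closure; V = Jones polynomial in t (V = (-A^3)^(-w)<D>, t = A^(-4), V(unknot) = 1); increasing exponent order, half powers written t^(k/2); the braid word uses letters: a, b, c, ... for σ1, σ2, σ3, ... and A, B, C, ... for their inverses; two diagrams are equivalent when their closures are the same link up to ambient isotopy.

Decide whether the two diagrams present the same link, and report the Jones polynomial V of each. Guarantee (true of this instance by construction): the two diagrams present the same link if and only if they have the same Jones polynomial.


same link: yes
V(D1) = -t^(1/2) - t^(3/2) - t^(5/2) + t^(9/2)  [9 crossings, <D> = -A^-9 + A^-1 + A^3 + A^7, w = +3]
V(D2) = -t^(1/2) - t^(3/2) - t^(5/2) + t^(9/2)  [9 crossings, <D> = -A^-9 + A^-1 + A^3 + A^7, w = +3]
insight: Markov moves rewrite D1 (9 crossings) into D2 (9)


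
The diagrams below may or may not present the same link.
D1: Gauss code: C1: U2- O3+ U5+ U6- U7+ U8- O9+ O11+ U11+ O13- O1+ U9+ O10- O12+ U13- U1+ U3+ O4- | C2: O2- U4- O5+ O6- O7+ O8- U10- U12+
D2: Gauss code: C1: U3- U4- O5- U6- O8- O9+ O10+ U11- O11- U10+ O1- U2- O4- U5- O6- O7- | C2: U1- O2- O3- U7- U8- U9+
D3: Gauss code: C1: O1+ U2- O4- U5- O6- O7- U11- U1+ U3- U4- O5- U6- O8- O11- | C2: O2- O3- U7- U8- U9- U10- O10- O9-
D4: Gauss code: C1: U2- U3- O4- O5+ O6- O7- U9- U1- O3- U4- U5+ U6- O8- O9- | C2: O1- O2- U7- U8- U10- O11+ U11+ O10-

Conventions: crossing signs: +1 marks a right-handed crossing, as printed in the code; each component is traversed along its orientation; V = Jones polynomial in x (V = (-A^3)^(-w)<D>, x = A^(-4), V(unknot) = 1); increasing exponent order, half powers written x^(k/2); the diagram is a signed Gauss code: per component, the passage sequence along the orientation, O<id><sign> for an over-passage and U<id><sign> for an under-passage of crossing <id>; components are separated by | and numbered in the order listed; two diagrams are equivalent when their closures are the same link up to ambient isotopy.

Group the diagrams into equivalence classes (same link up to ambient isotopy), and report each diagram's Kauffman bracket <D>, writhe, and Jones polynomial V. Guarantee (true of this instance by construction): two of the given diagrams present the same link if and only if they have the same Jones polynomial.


classes: {D1} | {D2, D3, D4}
V(D1) = -x^(-5/2) - x^(-1/2)  [13 crossings, <D> = A^5 + A^13, w = +1]
D2 (bracket A^-11 + A^-3 + A^5 - A^9; 11 crossings at w = -7): V = x^(-15/2) - x^(-13/2) - x^(-9/2) - x^(-5/2)
V(D3) = x^(-15/2) - x^(-13/2) - x^(-9/2) - x^(-5/2)  [11 crossings, <D> = A^-17 + A^-9 + A^-1 - A^3, w = -9]
V(D4) = x^(-15/2) - x^(-13/2) - x^(-9/2) - x^(-5/2)  [11 crossings, <D> = A^-11 + A^-3 + A^5 - A^9, w = -7]
note: 2 values of V(x) split the 4 diagrams


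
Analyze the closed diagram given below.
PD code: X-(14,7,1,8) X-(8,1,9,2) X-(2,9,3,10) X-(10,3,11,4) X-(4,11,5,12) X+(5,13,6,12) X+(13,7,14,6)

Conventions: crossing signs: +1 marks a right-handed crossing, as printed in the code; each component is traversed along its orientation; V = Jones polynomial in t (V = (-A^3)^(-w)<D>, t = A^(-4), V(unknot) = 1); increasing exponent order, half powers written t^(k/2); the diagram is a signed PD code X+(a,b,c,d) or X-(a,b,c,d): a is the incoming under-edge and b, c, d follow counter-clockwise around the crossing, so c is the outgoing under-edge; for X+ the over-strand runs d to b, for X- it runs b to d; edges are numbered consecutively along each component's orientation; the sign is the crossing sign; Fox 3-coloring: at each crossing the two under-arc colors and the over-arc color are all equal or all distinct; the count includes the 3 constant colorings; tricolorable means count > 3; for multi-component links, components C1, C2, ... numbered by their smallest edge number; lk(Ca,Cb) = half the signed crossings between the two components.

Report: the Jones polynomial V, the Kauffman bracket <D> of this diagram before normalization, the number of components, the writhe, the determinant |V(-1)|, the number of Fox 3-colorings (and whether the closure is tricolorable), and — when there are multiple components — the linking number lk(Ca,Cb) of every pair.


V = -t^-4 + t^-3 + t^-1
<D> = -A^-5 - A^3 + A^7 (w = -3)
1 component over 7 crossings, w = -3
9 Fox colorings among 3^7, |V(-1)| = 3: tricolorable
why: the span of V is 3, forcing >= 3 crossings in any diagram


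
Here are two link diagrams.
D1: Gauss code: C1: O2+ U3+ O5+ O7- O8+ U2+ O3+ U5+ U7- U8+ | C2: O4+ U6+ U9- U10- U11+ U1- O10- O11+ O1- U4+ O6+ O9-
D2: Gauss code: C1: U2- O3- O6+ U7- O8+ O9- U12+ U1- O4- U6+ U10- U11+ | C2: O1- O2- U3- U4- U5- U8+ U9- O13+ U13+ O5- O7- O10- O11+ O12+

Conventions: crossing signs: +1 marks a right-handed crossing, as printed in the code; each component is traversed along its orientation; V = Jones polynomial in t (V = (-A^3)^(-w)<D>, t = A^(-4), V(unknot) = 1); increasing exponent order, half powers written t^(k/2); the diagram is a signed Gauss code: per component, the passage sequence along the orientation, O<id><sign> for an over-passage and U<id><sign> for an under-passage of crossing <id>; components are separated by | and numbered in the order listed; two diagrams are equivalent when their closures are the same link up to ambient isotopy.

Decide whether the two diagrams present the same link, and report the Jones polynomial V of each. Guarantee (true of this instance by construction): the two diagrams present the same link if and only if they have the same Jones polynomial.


equivalent: no
V(D1) = -t^(1/2) - t^(3/2) - t^(5/2) + t^(9/2)  (w +3, c 11, <D> = -A^-9 + A^-1 + A^3 + A^7)
V(D2) = -t^(-9/2) - t^(-5/2) + t^(-3/2) - t^(-1/2)  (w -3, c 13, <D> = A^-7 - A^-3 + A + A^9)
why: comparing 2 Jones polynomials yields 2 groups


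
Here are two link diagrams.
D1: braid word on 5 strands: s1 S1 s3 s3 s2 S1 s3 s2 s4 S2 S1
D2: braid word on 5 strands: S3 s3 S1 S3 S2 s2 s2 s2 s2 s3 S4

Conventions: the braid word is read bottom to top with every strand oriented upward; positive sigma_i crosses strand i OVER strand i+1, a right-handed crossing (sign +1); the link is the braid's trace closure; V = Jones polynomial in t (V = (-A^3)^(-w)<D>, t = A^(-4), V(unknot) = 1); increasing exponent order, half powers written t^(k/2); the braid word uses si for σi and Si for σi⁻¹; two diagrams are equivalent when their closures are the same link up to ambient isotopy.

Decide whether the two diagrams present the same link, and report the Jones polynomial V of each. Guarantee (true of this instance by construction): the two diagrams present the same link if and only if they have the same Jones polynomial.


equivalent: no
V(D1) = -t^(-3/2) - 2t^(1/2) + t^(3/2) - t^(5/2) + t^(7/2)  (w +3, c 11, <D> = -A^-5 + A^-1 - A^3 + 2A^7 + A^15)
V(D2) = -t^(1/2) - t^(3/2) - t^(5/2) + t^(9/2)  (w +1, c 11, <D> = -A^-15 + A^-7 + A^-3 + A)
why: 2 values of V(t) split the 2 diagrams


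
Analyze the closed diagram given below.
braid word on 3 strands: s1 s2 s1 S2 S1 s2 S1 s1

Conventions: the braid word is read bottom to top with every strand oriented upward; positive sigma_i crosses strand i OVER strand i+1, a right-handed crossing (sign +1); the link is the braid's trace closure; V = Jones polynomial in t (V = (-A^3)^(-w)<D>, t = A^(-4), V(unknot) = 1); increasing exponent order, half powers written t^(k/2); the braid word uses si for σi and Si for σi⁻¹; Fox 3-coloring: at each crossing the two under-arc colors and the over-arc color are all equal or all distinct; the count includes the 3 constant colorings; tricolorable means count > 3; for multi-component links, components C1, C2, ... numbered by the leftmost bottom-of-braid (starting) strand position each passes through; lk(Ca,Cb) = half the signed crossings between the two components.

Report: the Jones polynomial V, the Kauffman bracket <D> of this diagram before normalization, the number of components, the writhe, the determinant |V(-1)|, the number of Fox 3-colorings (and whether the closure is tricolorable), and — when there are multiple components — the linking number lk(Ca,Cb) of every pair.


Jones polynomial: V(t) = 1 + t + t^2 + t^3
<D> = A^-6 + A^-2 + A^2 + A^6; writhe +2
components 3, writhe +2 (8 crossings)
linking number lk(C1,C2) = 0
lk(C1,C3): 0
lk(C2,C3) = +1
3-colorings: 9 of 3^8, det 0 — tricolorable
note: the word shrinks to σ1 σ2 σ1 σ2⁻¹ σ1⁻¹ σ2 after cancelling


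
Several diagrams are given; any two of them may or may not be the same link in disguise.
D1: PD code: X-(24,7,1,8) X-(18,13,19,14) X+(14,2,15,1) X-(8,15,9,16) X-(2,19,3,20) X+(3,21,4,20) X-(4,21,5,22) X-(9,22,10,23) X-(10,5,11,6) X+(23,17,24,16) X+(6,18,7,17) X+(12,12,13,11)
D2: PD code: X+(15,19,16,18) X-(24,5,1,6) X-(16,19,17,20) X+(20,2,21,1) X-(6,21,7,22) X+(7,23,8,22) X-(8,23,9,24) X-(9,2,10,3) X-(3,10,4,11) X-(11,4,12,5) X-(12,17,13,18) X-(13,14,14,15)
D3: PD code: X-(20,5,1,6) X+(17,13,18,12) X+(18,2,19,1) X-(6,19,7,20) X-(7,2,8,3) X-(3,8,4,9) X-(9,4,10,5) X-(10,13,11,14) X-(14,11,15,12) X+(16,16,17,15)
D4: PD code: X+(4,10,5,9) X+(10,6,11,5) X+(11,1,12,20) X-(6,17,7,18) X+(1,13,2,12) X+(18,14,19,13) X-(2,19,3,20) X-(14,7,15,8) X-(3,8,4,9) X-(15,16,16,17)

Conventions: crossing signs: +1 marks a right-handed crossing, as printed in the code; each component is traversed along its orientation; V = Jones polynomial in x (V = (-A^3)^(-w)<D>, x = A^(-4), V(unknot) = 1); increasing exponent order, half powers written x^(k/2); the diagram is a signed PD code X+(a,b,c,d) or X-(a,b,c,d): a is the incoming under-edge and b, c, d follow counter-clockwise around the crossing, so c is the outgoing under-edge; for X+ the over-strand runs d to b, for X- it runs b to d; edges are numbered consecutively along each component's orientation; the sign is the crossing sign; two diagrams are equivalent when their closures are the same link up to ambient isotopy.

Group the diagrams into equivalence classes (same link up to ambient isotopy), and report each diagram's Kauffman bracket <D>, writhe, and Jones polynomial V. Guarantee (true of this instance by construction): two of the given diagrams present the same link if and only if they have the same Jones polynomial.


classes: {D1} | {D2, D3} | {D4}
V(D1) = x^-5 - 2x^-4 + 2x^-3 - 2x^-2 + 2x^-1 - 1 + x  [12 crossings, <D> = A^-10 - A^-6 + 2A^-2 - 2A^2 + 2A^6 - 2A^10 + A^14, w = -2]
D2 (bracket A^-14 - A^-10 + 2A^-6 - A^-2 + A^2 - A^6; 12 crossings at w = -6): V = -x^-6 + x^-5 - x^-4 + 2x^-3 - x^-2 + x^-1
V(D3) = -x^-6 + x^-5 - x^-4 + 2x^-3 - x^-2 + x^-1  [10 crossings, <D> = A^-8 - A^-4 + 2 - A^4 + A^8 - A^12, w = -4]
V(D4) = x^-2 - x^-1 + 2 - 2x + x^2 - x^3 + x^4  (w 0, c 10, <D> = A^-16 - A^-12 + A^-8 - 2A^-4 + 2 - A^4 + A^8)
note: 3 values of V(x) split the 4 diagrams


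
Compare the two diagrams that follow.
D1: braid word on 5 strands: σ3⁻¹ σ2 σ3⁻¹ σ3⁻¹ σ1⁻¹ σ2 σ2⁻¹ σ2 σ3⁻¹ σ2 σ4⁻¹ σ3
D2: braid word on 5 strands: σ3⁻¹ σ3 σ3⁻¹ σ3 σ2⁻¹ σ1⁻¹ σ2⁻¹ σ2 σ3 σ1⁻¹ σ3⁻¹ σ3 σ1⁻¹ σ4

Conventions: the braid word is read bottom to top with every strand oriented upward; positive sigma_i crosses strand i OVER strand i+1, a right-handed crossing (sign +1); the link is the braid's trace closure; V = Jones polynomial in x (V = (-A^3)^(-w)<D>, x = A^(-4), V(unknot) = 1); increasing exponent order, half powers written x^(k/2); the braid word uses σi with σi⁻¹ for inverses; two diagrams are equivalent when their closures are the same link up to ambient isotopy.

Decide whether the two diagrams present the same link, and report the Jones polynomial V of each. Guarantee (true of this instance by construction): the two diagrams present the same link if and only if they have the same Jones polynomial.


same link: no
V(D1) = -x^-3 + 2x^-2 - 2x^-1 + 3 - 2x + 2x^2 - x^3  [12 crossings, <D> = -A^-18 + 2A^-14 - 2A^-10 + 3A^-6 - 2A^-2 + 2A^2 - A^6, w = -2]
D2 (bracket A^-2 + A^6 - A^10; 14 crossings at w = -2): V = -x^-4 + x^-3 + x^-1
note: V(x) takes 2 values over 2 diagrams, fixing the grouping


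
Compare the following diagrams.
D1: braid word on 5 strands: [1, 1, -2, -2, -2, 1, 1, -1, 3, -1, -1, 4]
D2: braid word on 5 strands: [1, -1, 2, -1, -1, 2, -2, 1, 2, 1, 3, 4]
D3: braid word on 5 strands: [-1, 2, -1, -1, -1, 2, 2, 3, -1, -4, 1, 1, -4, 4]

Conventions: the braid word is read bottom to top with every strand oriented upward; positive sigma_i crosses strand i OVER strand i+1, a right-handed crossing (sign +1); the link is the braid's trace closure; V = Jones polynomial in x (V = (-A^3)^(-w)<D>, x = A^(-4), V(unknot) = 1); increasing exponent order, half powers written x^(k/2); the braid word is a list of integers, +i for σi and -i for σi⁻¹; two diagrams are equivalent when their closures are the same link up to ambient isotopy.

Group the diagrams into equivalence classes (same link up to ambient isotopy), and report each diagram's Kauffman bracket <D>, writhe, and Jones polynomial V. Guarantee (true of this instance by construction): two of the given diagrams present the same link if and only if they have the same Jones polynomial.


classes: {D1} | {D2} | {D3}
V(D1) = -x^-4 + x^-3 + x^-1  [12 crossings, <D> = A^4 + A^12 - A^16, w = 0]
V(D2) = 1  [12 crossings, <D> = A^12, w = +4]
V(D3) = -x^-3 + x^-2 - x^-1 + 3 - x + x^2 - x^3  [14 crossings, <D> = -A^-12 + A^-8 - A^-4 + 3 - A^4 + A^8 - A^12, w = 0]
note: comparing 3 Jones polynomials yields 3 groups


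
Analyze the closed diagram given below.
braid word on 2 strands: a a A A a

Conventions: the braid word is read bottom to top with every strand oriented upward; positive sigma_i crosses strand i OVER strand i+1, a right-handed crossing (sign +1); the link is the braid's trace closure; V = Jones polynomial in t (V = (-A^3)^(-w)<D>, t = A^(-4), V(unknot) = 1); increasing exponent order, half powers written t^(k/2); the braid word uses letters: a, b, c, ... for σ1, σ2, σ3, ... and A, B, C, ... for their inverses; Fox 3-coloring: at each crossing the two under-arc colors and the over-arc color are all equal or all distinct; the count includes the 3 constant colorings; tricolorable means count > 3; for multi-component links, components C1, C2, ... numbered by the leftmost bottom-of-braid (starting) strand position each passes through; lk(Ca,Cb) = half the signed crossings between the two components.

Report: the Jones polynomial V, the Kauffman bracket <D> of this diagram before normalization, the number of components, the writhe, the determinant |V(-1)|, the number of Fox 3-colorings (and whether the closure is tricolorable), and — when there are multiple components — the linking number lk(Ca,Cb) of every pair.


V = 1
<D> = -A^3 (w = +1)
1 component over 5 crossings, w = +1
3 Fox colorings among 3^5, |V(-1)| = 1: not tricolorable
why: one generator, power 1: the (2,1) torus pattern


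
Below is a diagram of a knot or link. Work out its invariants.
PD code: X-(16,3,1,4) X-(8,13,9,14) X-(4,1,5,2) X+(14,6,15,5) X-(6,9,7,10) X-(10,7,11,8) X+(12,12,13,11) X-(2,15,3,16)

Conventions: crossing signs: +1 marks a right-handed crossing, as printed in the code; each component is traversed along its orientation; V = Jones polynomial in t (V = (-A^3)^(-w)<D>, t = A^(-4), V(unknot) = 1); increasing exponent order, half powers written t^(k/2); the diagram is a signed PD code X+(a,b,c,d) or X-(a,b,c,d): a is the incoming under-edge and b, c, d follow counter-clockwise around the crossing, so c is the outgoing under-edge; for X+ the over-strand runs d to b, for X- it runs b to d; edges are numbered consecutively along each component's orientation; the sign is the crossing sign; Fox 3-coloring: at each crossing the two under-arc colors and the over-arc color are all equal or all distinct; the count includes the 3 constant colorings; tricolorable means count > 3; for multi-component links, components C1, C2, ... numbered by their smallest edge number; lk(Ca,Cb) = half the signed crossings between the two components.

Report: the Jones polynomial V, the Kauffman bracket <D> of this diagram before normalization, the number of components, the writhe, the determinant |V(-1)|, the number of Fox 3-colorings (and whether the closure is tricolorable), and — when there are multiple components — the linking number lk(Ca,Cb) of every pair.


Jones polynomial: V(t) = t^-8 - 2t^-7 + t^-6 - 2t^-5 + 2t^-4 + t^-2
<D> = A^-4 + 2A^4 - 2A^8 + A^12 - 2A^16 + A^20; writhe -4
components 1, writhe -4 (8 crossings)
3-colorings: 27 of 3^8, det 9 — tricolorable
note: |V(-1)| = 9: so tricolorable, since 3 divides 9


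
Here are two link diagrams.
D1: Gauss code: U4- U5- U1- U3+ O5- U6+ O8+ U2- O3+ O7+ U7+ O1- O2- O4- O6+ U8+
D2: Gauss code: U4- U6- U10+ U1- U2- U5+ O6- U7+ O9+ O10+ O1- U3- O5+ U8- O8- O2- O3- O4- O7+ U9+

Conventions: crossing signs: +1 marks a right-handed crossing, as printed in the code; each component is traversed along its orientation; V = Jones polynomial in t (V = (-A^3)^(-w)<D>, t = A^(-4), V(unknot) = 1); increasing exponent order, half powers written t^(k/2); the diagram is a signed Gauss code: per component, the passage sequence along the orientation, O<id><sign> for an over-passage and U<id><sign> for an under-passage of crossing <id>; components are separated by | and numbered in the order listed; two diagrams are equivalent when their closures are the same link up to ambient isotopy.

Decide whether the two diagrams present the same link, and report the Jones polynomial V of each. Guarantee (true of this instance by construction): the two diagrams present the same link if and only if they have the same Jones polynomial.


equivalent: yes
D1 (bracket 1; 8 crossings at w = 0): V = 1
V(D2) = 1  (w -2, c 10, <D> = A^-6)
key observation: all 2 diagrams share one V(t), hence one class


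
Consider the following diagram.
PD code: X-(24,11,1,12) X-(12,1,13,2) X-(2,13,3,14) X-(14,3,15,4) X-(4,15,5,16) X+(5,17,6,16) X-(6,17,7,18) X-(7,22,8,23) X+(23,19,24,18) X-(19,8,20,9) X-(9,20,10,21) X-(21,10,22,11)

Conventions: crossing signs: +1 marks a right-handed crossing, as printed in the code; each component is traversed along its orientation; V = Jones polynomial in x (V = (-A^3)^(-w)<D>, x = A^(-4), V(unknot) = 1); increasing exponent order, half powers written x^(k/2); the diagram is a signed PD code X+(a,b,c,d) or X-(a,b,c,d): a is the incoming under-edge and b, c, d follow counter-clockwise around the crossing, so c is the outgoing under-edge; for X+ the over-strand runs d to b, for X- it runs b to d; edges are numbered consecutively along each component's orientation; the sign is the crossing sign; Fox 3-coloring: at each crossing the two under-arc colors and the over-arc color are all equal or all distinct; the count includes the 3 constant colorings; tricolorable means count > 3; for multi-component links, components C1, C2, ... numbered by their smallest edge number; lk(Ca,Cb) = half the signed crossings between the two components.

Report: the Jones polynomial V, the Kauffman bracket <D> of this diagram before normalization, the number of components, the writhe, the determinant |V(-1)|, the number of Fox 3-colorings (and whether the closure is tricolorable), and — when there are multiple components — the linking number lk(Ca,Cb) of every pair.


V = -x^-12 + 2x^-11 - 4x^-10 + 5x^-9 - 5x^-8 + 5x^-7 - 4x^-6 + 3x^-5 - x^-4 + x^-3
<D> = A^-12 - A^-8 + 3A^-4 - 4 + 5A^4 - 5A^8 + 5A^12 - 4A^16 + 2A^20 - A^24 (w = -8)
1 component over 12 crossings, w = -8
3 Fox colorings among 3^12, |V(-1)| = 31: not tricolorable
why: det 31 = |V(-1)|; not divisible by 3, so not tricolorable


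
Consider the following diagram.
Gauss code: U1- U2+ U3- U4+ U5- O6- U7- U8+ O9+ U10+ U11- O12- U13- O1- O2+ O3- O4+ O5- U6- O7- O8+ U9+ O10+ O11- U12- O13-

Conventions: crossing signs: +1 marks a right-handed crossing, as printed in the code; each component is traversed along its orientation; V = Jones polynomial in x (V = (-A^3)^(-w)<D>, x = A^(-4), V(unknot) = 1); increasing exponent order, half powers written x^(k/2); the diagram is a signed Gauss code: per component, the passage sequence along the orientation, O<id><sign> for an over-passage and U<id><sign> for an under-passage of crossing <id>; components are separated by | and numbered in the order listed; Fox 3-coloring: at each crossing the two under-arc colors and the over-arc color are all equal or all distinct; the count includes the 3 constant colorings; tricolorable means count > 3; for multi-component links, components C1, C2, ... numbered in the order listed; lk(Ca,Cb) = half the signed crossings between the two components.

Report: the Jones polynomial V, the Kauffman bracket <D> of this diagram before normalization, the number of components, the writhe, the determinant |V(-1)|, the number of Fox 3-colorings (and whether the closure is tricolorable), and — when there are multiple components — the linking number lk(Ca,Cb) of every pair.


Jones polynomial: V(x) = -x^-4 + x^-3 + x^-1
<D> = -A^-5 - A^3 + A^7; writhe -3
components 1, writhe -3 (13 crossings)
3-colorings: 9 of 3^13, det 3 — tricolorable
note: V spans 3 powers of x: at least 3 crossings in any diagram


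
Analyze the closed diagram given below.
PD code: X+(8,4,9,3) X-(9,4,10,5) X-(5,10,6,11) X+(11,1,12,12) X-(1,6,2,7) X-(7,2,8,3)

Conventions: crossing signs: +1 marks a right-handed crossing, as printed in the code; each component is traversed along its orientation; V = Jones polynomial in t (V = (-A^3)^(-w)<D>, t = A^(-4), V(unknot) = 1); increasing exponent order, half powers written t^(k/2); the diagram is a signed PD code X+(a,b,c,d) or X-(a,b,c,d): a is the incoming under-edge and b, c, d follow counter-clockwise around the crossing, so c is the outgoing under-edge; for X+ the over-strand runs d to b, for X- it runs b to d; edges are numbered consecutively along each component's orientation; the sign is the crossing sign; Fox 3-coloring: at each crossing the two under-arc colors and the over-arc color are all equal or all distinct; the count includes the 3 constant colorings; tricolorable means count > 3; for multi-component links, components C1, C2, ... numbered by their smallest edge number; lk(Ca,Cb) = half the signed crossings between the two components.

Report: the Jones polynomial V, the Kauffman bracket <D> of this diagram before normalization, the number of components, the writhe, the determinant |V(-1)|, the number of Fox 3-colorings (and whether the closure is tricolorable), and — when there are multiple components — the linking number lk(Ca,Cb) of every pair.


V = -t^-4 + t^-3 + t^-1
<D> = A^-2 + A^6 - A^10 (w = -2)
1 component over 6 crossings, w = -2
9 Fox colorings among 3^6, |V(-1)| = 3: tricolorable
why: |V(-1)| = 3: so tricolorable, since 3 divides 3


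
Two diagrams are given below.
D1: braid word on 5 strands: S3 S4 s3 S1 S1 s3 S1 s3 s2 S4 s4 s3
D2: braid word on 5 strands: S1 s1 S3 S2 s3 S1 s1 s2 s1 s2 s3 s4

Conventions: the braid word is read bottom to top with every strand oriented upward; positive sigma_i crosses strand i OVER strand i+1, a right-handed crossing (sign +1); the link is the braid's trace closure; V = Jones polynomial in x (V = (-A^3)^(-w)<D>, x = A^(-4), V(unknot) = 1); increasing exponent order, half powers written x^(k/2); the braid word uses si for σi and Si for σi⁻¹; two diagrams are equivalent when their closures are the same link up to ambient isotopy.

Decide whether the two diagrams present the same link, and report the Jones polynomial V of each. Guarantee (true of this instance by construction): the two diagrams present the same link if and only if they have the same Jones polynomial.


equivalent: no
V(D1) = -x^-3 + x^-2 - x^-1 + 3 - x + x^2 - x^3  (w 0, c 12, <D> = -A^-12 + A^-8 - A^-4 + 3 - A^4 + A^8 - A^12)
V(D2) = 1  [12 crossings, <D> = A^12, w = +4]
key observation: 2 values of V(x) split the 2 diagrams


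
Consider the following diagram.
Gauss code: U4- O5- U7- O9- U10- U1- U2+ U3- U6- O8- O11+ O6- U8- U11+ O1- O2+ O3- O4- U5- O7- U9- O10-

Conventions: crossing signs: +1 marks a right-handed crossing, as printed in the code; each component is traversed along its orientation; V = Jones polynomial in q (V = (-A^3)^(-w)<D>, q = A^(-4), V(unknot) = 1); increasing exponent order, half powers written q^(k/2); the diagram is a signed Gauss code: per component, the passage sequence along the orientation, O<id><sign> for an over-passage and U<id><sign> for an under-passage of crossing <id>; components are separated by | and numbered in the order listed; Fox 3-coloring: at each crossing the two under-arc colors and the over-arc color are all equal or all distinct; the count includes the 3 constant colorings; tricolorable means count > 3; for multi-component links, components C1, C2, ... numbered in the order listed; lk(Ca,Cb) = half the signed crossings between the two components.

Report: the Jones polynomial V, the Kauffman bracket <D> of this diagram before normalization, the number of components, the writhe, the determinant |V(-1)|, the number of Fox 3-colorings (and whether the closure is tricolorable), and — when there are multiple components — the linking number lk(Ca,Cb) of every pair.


Jones polynomial: V(q) = -q^-7 + q^-6 - q^-5 + q^-4 + q^-2
<D> = -A^-13 - A^-5 + A^-1 - A^3 + A^7; writhe -7
components 1, writhe -7 (11 crossings)
3-colorings: 3 of 3^11, det 5 — not tricolorable
note: w = -7 (over 11 crossings) is diagram-only; (-A^3)^(7) removes it from V


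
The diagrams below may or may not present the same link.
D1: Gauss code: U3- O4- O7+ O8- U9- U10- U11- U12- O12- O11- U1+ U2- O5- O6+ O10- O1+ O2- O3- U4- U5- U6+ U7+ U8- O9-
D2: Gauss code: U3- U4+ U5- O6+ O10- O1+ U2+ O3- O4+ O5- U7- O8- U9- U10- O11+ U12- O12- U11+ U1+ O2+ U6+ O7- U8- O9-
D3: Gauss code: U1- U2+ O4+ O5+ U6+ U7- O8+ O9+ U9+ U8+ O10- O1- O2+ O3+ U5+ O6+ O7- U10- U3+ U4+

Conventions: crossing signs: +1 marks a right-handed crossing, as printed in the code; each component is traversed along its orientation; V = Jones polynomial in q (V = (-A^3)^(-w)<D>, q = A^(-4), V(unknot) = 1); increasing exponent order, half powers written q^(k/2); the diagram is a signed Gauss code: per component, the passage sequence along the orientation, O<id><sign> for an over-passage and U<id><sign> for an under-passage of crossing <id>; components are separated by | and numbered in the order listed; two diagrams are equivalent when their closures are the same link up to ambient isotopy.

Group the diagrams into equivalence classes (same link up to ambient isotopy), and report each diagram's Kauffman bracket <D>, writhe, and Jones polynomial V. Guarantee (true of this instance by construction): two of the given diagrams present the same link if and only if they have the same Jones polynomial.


equivalence classes: {D1} | {D2} | {D3}
D1 (bracket A^-14 + A^-6 - A^-2; 12 crossings at w = -6): V = -q^-4 + q^-3 + q^-1
V(D2) = q^-5 - 2q^-4 + 2q^-3 - 2q^-2 + 2q^-1 - 1 + q  [12 crossings, <D> = A^-10 - A^-6 + 2A^-2 - 2A^2 + 2A^6 - 2A^10 + A^14, w = -2]
V(D3) = 1  [10 crossings, <D> = A^12, w = +4]
key observation: V(q) takes 3 values over 3 diagrams, fixing the grouping


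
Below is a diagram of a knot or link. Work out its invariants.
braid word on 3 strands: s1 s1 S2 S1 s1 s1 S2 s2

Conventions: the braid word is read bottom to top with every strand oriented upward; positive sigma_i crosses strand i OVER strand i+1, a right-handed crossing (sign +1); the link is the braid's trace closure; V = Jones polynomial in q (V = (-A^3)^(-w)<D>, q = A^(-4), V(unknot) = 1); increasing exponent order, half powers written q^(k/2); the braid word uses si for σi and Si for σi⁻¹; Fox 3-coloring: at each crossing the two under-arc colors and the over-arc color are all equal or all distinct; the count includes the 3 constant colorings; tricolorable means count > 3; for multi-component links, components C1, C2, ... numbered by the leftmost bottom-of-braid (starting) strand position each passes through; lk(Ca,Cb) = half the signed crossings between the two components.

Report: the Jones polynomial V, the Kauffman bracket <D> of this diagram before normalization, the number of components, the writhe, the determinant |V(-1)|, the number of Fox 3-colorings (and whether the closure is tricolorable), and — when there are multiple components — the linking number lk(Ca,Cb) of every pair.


V = q + q^3 - q^4
<D> = -A^-10 + A^-6 + A^2 (w = +2)
1 component over 8 crossings, w = +2
9 Fox colorings among 3^8, |V(-1)| = 3: tricolorable
why: |V(-1)| = 3: so tricolorable, since 3 divides 3


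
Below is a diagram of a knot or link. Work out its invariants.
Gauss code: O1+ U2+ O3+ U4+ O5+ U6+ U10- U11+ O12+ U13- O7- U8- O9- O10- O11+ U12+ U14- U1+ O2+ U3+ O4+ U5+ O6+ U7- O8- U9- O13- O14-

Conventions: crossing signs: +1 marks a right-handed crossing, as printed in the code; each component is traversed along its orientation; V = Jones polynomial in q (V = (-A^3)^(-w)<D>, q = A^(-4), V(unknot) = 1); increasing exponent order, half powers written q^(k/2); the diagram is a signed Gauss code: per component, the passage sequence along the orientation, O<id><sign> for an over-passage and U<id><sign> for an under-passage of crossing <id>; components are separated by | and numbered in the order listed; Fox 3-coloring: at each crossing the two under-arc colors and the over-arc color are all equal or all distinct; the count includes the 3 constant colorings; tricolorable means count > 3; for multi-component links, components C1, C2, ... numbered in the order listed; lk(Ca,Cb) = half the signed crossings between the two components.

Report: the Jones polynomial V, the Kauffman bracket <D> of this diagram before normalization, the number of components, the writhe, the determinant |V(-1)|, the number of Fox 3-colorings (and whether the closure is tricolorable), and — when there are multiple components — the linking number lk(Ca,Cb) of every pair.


V = q^-3 - 2q^-2 + 3q^-1 - 4 + 6q - 6q^2 + 6q^3 - 5q^4 + 3q^5 - 2q^6 + q^7
<D> = A^-22 - 2A^-18 + 3A^-14 - 5A^-10 + 6A^-6 - 6A^-2 + 6A^2 - 4A^6 + 3A^10 - 2A^14 + A^18 (w = +2)
1 component over 14 crossings, w = +2
9 Fox colorings among 3^14, |V(-1)| = 39: tricolorable
why: w = +2 (over 14 crossings) is diagram-only; (-A^3)^(-2) removes it from V
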